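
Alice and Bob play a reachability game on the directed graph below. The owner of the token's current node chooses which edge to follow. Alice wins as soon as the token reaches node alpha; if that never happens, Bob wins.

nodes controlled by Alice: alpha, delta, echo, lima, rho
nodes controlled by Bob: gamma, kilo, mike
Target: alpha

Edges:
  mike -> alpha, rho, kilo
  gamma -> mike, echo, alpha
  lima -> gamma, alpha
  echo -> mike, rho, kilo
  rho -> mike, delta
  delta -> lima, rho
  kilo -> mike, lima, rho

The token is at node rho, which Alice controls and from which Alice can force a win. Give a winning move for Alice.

delta

A0 = {alpha}
A1: add {lima} — lima (Alice) has lima→alpha.
A2: add {delta} — delta (Alice) has delta→lima.
A3: add {rho} — rho (Alice) has rho→delta.
A4: add {echo} — echo (Alice) has echo→rho.
A5 = A4; e.g. mike (Bob) can still go to kilo. Fixed point.
From rho, successor delta is in the attractor (rank 2); the other successor mike is not.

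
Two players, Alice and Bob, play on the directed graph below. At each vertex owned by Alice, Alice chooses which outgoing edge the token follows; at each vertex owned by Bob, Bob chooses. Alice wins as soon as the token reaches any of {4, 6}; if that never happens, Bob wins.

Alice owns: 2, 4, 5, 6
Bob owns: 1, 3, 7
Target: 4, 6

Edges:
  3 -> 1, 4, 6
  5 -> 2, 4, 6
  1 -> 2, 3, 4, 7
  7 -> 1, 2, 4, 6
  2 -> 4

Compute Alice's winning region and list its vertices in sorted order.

A0 = {4, 6}
A1: add {2, 5} — 2 (Alice) has 2→4; 5 (Alice) has 5→4.
A2 = A1; e.g. 1 (Bob) can still go to 3. Fixed point.
Alice's winning region = {2, 4, 5, 6}.

2, 4, 5, 6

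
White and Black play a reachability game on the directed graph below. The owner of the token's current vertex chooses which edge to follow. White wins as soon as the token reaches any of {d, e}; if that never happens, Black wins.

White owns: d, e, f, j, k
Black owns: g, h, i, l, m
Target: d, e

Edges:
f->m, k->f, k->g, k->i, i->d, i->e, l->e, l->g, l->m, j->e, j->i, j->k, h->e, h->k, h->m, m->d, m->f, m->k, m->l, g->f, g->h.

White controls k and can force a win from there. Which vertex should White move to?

A0 = {d, e}
A1: add {i, j} — i (Black): all of {d, e} already in; j (White) has j→e.
A2: add {k} — k (White) has k→i.
A3 = A2; e.g. f (White) has no edge into A2. Fixed point.
From k, successor i is in the attractor (rank 1); the other successors f, g are not.

i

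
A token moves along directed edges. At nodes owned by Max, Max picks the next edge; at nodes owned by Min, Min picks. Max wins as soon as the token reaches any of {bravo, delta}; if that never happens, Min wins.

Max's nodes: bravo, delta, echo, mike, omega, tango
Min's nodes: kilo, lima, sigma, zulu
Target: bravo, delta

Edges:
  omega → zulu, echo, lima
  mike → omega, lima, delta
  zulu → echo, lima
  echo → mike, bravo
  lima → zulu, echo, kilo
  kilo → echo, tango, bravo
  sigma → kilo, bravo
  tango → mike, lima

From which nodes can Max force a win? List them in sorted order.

A0 = {bravo, delta}
A1: add {echo, mike} — mike (Max) has mike→delta; echo (Max) has echo→bravo.
A2: add {omega, tango} — omega (Max) has omega→echo; tango (Max) has tango→mike.
A3: add {kilo} — kilo (Min): all of {echo, tango, bravo} already in.
A4: add {sigma} — sigma (Min): all of {kilo, bravo} already in.
A5 = A4; e.g. zulu (Min) can still go to lima. Fixed point.
Max's winning region = {bravo, delta, echo, kilo, mike, omega, sigma, tango}.

bravo, delta, echo, kilo, mike, omega, sigma, tango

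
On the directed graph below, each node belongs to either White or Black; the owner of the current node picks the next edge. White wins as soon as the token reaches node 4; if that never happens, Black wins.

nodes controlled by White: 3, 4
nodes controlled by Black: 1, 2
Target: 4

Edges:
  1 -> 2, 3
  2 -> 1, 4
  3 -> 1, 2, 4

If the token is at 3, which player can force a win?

A0 = {4}
A1: add {3} — 3 (White) has 3→4.
A2 = A1; e.g. 1 (Black) can still go to 2. Fixed point.
3 ∈ A1, so White can force the target.

White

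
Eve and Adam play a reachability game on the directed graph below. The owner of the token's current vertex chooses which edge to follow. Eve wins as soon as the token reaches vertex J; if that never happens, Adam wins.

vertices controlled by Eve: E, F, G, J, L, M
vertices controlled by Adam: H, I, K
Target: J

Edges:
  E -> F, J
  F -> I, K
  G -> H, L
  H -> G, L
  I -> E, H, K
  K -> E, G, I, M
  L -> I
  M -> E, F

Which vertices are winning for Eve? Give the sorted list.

A0 = {J}
A1: add {E} — E (Eve) has E→J.
A2: add {M} — M (Eve) has M→E.
A3 = A2; e.g. F (Eve) has no edge into A2. Fixed point.
Eve's winning region = {E, J, M}.

E, J, M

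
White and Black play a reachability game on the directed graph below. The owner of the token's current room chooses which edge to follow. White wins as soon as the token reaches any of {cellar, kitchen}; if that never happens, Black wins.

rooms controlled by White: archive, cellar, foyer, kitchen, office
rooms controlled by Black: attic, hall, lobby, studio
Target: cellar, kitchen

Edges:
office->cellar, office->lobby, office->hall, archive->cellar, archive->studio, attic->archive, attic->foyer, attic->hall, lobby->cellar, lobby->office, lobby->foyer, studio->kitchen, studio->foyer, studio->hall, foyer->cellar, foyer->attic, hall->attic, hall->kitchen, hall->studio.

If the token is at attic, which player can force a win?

Black

A0 = {cellar, kitchen}
A1: add {archive, foyer, office} — office (White) has office→cellar; archive (White) has archive→cellar; foyer (White) has foyer→cellar.
A2: add {lobby} — lobby (Black): all of {cellar, office, foyer} already in.
A3 = A2; e.g. attic (Black) can still go to hall. Fixed point.
attic never enters the attractor, so Black can avoid the target forever.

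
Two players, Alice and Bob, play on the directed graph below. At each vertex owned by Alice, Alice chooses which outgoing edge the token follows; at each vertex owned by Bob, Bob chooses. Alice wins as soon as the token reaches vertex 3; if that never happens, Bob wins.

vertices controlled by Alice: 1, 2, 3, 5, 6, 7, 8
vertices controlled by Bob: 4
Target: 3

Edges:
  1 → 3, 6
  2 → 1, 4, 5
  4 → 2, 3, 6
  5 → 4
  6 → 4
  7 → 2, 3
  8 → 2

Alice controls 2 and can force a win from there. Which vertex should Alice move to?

1

A0 = {3}
A1: add {1, 7} — 1 (Alice) has 1→3; 7 (Alice) has 7→3.
A2: add {2} — 2 (Alice) has 2→1.
A3: add {8} — 8 (Alice) has 8→2.
A4 = A3; e.g. 4 (Bob) can still go to 6. Fixed point.
From 2, successor 1 is in the attractor (rank 1); the other successors 4, 5 are not.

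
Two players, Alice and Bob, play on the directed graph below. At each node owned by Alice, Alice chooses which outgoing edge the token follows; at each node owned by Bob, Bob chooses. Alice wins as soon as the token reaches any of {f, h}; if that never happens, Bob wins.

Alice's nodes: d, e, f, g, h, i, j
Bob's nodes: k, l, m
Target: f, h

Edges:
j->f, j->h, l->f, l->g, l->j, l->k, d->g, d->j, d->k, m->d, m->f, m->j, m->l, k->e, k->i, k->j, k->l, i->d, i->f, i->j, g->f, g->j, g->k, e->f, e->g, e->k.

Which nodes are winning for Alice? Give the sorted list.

A0 = {f, h}
A1: add {e, g, i, j} — e (Alice) has e→f; g (Alice) has g→f; i (Alice) has i→f; j (Alice) has j→f.
A2: add {d} — d (Alice) has d→g.
A3 = A2; e.g. k (Bob) can still go to l. Fixed point.
Alice's winning region = {d, e, f, g, h, i, j}.

d, e, f, g, h, i, j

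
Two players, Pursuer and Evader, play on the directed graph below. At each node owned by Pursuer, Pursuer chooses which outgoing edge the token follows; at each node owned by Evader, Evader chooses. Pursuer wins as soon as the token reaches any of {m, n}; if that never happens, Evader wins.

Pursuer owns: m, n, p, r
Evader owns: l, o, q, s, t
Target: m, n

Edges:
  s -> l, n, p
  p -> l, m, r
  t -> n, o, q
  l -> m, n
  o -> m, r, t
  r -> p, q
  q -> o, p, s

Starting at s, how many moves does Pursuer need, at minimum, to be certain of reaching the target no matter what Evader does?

2

A0 = {m, n}
A1: add {l, p} — l (Evader): all of {m, n} already in; p (Pursuer) has p→m.
A2: add {r, s} — r (Pursuer) has r→p; s (Evader): all of {l, n, p} already in.
A3 = A2; e.g. o (Evader) can still go to t. Fixed point.
s enters the attractor at level 2, so Pursuer can force the target in 2 moves from there.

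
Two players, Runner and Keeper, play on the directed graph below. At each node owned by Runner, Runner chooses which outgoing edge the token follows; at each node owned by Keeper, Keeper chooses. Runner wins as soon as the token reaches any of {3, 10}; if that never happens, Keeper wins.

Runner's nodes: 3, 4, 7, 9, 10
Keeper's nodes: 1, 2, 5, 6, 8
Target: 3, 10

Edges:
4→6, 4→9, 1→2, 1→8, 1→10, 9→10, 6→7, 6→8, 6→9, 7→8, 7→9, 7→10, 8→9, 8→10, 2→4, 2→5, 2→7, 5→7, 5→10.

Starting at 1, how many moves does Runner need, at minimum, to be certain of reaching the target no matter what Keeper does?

A0 = {3, 10}
A1: add {7, 9} — 7 (Runner) has 7→10; 9 (Runner) has 9→10.
A2: add {4, 5, 8} — 4 (Runner) has 4→9; 5 (Keeper): all of {7, 10} already in; 8 (Keeper): all of {9, 10} already in.
A3: add {2, 6} — 2 (Keeper): all of {4, 5, 7} already in; 6 (Keeper): all of {7, 8, 9} already in.
A4: add {1} — 1 (Keeper): all of {2, 8, 10} already in.
A4 = all vertices. Fixed point.
1 enters the attractor at level 4, so Runner can force the target in 4 moves from there.

4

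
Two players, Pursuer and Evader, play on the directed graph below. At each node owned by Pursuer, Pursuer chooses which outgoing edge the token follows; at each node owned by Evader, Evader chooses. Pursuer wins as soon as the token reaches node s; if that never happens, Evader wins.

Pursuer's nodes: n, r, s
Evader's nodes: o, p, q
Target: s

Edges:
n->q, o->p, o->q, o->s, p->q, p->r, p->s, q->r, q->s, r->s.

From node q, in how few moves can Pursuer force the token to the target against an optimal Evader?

A0 = {s}
A1: add {r} — r (Pursuer) has r→s.
A2: add {q} — q (Evader): all of {r, s} already in.
q enters the attractor at level 2, so Pursuer can force the target in 2 moves from there.

2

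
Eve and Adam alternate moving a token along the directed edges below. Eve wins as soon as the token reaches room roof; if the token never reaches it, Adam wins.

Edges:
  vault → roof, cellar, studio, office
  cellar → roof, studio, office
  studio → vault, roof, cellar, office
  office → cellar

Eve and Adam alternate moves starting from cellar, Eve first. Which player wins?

Track states (vertex, player-to-move).
A0 = {(roof,Eve), (roof,Adam)}
A1: add {(vault,Eve), (cellar,Eve), (studio,Eve)}.
(cellar,Eve) ∈ A1 ⇒ Eve forces the target.

Eve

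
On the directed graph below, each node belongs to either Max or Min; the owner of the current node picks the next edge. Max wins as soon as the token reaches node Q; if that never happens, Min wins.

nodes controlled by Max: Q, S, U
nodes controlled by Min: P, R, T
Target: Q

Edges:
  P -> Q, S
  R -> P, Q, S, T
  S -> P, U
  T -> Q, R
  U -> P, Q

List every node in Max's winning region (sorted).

A0 = {Q}
A1: add {U} — U (Max) has U→Q.
A2: add {S} — S (Max) has S→U.
A3: add {P} — P (Min): all of {Q, S} already in.
A4 = A3; e.g. R (Min) can still go to T. Fixed point.
Max's winning region = {P, Q, S, U}.

P, Q, S, U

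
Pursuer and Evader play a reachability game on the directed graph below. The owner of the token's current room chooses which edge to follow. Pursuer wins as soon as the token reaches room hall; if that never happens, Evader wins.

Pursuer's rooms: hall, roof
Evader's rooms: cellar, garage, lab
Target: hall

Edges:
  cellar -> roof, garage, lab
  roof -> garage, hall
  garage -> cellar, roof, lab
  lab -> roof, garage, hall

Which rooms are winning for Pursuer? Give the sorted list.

hall, roof

A0 = {hall}
A1: add {roof} — roof (Pursuer) has roof→hall.
A2 = A1; e.g. cellar (Evader) can still go to garage. Fixed point.
Pursuer's winning region = {hall, roof}.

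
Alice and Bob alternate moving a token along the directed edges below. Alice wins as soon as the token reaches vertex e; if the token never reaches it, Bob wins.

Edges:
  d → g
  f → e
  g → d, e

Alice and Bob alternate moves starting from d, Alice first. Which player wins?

Track states (vertex, player-to-move).
A0 = {(e,Alice), (e,Bob)}
A1: add {(f,Alice), (f,Bob), (g,Alice)}.
A2: add {(d,Bob)}.
A3 = A2; e.g. (d,Alice) stays out. (d,Alice) never enters ⇒ Bob avoids the target.

Bob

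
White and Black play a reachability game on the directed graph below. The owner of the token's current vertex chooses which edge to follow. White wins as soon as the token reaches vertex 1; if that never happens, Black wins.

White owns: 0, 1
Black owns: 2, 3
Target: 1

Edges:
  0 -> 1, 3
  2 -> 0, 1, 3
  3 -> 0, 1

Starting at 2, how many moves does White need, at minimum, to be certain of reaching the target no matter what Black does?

3

A0 = {1}
A1: add {0} — 0 (White) has 0→1.
A2: add {3} — 3 (Black): all of {0, 1} already in.
A3: add {2} — 2 (Black): all of {0, 1, 3} already in.
A3 = all vertices. Fixed point.
2 enters the attractor at level 3, so White can force the target in 3 moves from there.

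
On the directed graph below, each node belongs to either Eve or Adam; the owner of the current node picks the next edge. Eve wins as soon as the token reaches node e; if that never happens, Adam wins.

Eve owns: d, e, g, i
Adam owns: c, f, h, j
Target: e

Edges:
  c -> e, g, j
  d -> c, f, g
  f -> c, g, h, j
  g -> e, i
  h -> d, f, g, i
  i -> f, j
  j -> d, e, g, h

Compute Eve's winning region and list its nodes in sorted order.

d, e, g

A0 = {e}
A1: add {g} — g (Eve) has g→e.
A2: add {d} — d (Eve) has d→g.
A3 = A2; e.g. c (Adam) can still go to j. Fixed point.
Eve's winning region = {d, e, g}.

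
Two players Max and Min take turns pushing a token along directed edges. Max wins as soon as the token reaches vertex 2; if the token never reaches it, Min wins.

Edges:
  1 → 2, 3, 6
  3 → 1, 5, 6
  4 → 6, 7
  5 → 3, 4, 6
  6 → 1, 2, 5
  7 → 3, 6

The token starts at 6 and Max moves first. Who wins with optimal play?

Max

Track states (vertex, player-to-move).
A0 = {(2,Max), (2,Min)}
A1: add {(1,Max), (6,Max)}.
(6,Max) ∈ A1 ⇒ Max forces the target.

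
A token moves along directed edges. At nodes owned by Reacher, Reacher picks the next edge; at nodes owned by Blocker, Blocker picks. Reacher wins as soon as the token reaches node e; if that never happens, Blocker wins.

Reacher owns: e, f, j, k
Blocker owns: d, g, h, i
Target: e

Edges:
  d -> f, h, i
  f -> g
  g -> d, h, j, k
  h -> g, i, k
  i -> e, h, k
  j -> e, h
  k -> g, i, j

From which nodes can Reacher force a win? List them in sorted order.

e, j, k

A0 = {e}
A1: add {j} — j (Reacher) has j→e.
A2: add {k} — k (Reacher) has k→j.
A3 = A2; e.g. d (Blocker) can still go to f. Fixed point.
Reacher's winning region = {e, j, k}.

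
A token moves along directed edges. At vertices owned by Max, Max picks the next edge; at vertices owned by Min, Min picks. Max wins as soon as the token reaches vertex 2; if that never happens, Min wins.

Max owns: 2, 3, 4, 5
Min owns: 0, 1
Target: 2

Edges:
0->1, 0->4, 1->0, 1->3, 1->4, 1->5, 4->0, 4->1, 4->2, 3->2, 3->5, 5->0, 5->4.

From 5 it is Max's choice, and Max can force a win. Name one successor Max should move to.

A0 = {2}
A1: add {3, 4} — 3 (Max) has 3→2; 4 (Max) has 4→2.
A2: add {5} — 5 (Max) has 5→4.
A3 = A2; e.g. 0 (Min) can still go to 1. Fixed point.
From 5, successor 4 is in the attractor (rank 1); the other successor 0 is not.

4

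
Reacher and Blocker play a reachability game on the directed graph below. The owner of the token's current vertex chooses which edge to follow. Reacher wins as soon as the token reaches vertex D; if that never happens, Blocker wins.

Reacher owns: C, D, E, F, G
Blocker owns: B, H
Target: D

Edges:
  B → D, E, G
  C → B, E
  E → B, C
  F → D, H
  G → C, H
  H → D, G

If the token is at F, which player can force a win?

Reacher

A0 = {D}
A1: add {F} — F (Reacher) has F→D.
A2 = A1; e.g. B (Blocker) can still go to E. Fixed point.
F ∈ A1, so Reacher can force the target.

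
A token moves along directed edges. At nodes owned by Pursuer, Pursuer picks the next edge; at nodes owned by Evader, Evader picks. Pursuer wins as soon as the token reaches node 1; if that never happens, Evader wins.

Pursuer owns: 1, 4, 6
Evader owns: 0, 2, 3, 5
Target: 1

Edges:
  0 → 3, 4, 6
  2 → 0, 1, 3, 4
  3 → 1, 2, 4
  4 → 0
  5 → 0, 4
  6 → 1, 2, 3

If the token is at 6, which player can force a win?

Pursuer

A0 = {1}
A1: add {6} — 6 (Pursuer) has 6→1.
A2 = A1; e.g. 0 (Evader) can still go to 3. Fixed point.
6 ∈ A1, so Pursuer can force the target.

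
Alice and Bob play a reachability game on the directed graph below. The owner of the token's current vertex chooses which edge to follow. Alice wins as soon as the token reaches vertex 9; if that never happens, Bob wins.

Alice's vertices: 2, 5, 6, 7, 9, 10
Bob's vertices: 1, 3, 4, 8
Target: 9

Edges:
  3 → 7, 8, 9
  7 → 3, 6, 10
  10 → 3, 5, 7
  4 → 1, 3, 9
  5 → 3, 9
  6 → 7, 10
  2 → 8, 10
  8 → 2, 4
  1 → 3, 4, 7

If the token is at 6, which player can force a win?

A0 = {9}
A1: add {5} — 5 (Alice) has 5→9.
A2: add {10} — 10 (Alice) has 10→5.
A3: add {2, 6, 7} — 2 (Alice) has 2→10; 6 (Alice) has 6→10; 7 (Alice) has 7→10.
A4 = A3; e.g. 1 (Bob) can still go to 3. Fixed point.
6 ∈ A3, so Alice can force the target.

Alice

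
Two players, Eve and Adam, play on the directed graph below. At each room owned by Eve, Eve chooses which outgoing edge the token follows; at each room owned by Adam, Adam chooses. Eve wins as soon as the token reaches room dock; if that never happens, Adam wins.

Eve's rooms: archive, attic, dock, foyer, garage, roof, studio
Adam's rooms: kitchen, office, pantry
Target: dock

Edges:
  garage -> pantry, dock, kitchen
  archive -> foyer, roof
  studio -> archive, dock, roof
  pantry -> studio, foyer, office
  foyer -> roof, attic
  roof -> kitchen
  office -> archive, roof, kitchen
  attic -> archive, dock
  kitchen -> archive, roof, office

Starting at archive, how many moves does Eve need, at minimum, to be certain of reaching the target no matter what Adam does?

3

A0 = {dock}
A1: add {attic, garage, studio} — garage (Eve) has garage→dock; studio (Eve) has studio→dock; attic (Eve) has attic→dock.
A2: add {foyer} — foyer (Eve) has foyer→attic.
A3: add {archive} — archive (Eve) has archive→foyer.
A4 = A3; e.g. pantry (Adam) can still go to office. Fixed point.
archive enters the attractor at level 3, so Eve can force the target in 3 moves from there.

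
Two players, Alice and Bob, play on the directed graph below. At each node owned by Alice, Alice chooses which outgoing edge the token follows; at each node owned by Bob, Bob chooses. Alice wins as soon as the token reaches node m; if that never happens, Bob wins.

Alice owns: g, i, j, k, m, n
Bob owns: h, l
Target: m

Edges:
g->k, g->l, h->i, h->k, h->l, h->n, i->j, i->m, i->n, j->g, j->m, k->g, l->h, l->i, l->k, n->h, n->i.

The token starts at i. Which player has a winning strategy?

Alice

A0 = {m}
A1: add {i, j} — i (Alice) has i→m; j (Alice) has j→m.
i ∈ A1, so Alice can force the target.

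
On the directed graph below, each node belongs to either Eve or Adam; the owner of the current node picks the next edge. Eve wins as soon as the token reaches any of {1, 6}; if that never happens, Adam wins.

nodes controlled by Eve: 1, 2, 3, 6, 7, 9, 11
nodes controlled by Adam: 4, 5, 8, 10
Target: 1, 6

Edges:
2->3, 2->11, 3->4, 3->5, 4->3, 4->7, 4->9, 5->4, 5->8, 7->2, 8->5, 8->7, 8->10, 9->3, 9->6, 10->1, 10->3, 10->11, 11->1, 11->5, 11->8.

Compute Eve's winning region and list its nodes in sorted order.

A0 = {1, 6}
A1: add {9, 11} — 9 (Eve) has 9→6; 11 (Eve) has 11→1.
A2: add {2} — 2 (Eve) has 2→11.
A3: add {7} — 7 (Eve) has 7→2.
A4 = A3; e.g. 3 (Eve) has no edge into A3. Fixed point.
Eve's winning region = {1, 2, 6, 7, 9, 11}.

1, 2, 6, 7, 9, 11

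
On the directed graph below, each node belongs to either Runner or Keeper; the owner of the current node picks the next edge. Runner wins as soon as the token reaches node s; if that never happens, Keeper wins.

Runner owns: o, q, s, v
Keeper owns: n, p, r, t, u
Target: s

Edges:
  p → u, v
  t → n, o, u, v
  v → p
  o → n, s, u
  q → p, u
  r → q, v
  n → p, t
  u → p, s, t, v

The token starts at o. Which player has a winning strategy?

A0 = {s}
A1: add {o} — o (Runner) has o→s.
A2 = A1; e.g. n (Keeper) can still go to p. Fixed point.
o ∈ A1, so Runner can force the target.

Runner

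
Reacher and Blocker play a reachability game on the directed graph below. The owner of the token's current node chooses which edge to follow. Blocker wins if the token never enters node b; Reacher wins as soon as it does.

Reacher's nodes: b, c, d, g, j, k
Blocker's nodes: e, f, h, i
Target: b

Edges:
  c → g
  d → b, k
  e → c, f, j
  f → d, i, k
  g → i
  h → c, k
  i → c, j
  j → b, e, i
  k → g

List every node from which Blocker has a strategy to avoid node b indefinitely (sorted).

A0 = {b}
A1: add {d, j} — d (Reacher) has d→b; j (Reacher) has j→b.
A2 = A1; e.g. c (Reacher) has no edge into A1. Fixed point.
Reacher's attractor = {b, d, j}; Blocker avoids the target exactly from the complement.

c, e, f, g, h, i, k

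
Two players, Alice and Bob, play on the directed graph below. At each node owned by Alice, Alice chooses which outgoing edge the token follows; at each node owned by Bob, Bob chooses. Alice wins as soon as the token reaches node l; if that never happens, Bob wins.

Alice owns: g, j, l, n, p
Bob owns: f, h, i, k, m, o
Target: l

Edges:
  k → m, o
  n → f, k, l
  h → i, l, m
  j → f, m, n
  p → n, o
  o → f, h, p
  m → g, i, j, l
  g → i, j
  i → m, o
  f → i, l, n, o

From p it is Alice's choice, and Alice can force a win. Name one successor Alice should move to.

A0 = {l}
A1: add {n} — n (Alice) has n→l.
A2: add {j, p} — j (Alice) has j→n; p (Alice) has p→n.
A3: add {g} — g (Alice) has g→j.
A4 = A3; e.g. f (Bob) can still go to i. Fixed point.
From p, successor n is in the attractor (rank 1); the other successor o is not.

n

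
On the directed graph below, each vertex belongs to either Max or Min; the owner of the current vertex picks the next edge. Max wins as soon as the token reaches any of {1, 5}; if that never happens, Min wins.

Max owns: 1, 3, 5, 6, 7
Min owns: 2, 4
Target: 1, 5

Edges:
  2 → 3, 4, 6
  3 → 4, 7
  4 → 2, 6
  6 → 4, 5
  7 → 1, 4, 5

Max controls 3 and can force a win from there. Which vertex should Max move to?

A0 = {1, 5}
A1: add {6, 7} — 6 (Max) has 6→5; 7 (Max) has 7→1.
A2: add {3} — 3 (Max) has 3→7.
A3 = A2; e.g. 2 (Min) can still go to 4. Fixed point.
From 3, successor 7 is in the attractor (rank 1); the other successor 4 is not.

7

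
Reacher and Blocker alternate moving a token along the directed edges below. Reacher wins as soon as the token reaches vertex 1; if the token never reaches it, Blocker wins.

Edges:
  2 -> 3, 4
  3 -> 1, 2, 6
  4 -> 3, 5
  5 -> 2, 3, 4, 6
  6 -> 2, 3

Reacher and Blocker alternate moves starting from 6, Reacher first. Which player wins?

Blocker

Track states (vertex, player-to-move).
A0 = {(1,Reacher), (1,Blocker)}
A1: add {(3,Reacher)}.
A2 = A1; e.g. (2,Reacher) stays out. (6,Reacher) never enters ⇒ Blocker avoids the target.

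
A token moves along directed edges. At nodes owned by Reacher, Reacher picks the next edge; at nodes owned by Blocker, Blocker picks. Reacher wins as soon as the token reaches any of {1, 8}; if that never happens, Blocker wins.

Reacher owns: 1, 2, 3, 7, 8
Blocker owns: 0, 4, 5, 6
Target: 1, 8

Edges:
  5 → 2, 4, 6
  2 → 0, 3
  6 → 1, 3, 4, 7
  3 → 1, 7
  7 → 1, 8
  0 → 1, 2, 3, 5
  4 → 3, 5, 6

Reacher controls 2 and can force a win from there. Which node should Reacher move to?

A0 = {1, 8}
A1: add {3, 7} — 3 (Reacher) has 3→1; 7 (Reacher) has 7→1.
A2: add {2} — 2 (Reacher) has 2→3.
A3 = A2; e.g. 0 (Blocker) can still go to 5. Fixed point.
From 2, successor 3 is in the attractor (rank 1); the other successor 0 is not.

3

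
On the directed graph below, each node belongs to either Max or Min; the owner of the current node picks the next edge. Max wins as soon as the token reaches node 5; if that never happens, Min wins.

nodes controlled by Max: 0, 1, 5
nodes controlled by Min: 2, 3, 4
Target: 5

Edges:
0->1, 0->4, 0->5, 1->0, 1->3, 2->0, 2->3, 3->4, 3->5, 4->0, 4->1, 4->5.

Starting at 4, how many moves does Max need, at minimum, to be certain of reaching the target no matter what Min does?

3

A0 = {5}
A1: add {0} — 0 (Max) has 0→5.
A2: add {1} — 1 (Max) has 1→0.
A3: add {4} — 4 (Min): all of {0, 1, 5} already in.
4 enters the attractor at level 3, so Max can force the target in 3 moves from there.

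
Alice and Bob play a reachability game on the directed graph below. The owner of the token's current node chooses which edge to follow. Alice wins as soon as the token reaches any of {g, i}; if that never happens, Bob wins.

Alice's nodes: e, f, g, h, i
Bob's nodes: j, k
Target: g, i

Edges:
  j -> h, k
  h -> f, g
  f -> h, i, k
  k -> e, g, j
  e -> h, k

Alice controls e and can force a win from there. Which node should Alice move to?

A0 = {g, i}
A1: add {f, h} — f (Alice) has f→i; h (Alice) has h→g.
A2: add {e} — e (Alice) has e→h.
A3 = A2; e.g. j (Bob) can still go to k. Fixed point.
From e, successor h is in the attractor (rank 1); the other successor k is not.

h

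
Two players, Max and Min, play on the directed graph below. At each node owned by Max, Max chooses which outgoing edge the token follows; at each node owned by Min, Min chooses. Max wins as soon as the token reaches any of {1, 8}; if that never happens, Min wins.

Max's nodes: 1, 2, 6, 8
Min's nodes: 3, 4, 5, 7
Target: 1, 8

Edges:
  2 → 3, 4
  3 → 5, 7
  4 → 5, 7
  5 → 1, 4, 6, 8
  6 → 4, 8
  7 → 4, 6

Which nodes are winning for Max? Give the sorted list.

A0 = {1, 8}
A1: add {6} — 6 (Max) has 6→8.
A2 = A1; e.g. 2 (Max) has no edge into A1. Fixed point.
Max's winning region = {1, 6, 8}.

1, 6, 8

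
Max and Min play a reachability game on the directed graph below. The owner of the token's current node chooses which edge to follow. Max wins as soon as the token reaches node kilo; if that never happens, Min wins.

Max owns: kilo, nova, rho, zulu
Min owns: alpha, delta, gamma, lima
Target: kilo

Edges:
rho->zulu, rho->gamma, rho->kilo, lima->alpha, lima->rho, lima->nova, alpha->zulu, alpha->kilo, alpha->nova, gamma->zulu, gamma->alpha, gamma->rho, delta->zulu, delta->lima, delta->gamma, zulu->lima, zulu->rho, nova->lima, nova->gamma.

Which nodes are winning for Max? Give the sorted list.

A0 = {kilo}
A1: add {rho} — rho (Max) has rho→kilo.
A2: add {zulu} — zulu (Max) has zulu→rho.
A3 = A2; e.g. alpha (Min) can still go to nova. Fixed point.
Max's winning region = {kilo, rho, zulu}.

kilo, rho, zulu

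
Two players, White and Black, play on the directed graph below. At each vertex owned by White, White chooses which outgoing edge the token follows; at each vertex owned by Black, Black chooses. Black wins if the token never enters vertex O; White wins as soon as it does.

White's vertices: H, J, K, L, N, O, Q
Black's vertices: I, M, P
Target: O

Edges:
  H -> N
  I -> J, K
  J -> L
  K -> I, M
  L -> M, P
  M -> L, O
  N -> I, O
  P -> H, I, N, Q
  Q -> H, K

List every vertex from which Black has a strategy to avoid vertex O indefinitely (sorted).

I, J, K, L, M, P

A0 = {O}
A1: add {N} — N (White) has N→O.
A2: add {H} — H (White) has H→N.
A3: add {Q} — Q (White) has Q→H.
A4 = A3; e.g. I (Black) can still go to J. Fixed point.
White's attractor = {H, N, O, Q}; Black avoids the target exactly from the complement.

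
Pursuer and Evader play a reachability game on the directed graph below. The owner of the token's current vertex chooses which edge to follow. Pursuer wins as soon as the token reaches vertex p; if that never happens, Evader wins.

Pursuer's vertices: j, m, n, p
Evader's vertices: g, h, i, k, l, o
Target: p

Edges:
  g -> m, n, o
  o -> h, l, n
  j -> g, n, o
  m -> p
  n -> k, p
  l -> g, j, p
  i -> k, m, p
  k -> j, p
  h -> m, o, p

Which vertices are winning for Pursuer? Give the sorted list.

i, j, k, m, n, p

A0 = {p}
A1: add {m, n} — m (Pursuer) has m→p; n (Pursuer) has n→p.
A2: add {j} — j (Pursuer) has j→n.
A3: add {k} — k (Evader): all of {j, p} already in.
A4: add {i} — i (Evader): all of {k, m, p} already in.
A5 = A4; e.g. g (Evader) can still go to o. Fixed point.
Pursuer's winning region = {i, j, k, m, n, p}.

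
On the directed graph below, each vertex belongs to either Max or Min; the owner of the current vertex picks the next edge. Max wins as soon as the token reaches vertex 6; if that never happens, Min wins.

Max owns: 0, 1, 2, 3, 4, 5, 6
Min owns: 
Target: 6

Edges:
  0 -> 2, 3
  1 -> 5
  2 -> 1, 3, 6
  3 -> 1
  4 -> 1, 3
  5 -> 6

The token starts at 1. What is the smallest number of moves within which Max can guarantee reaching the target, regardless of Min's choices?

A0 = {6}
A1: add {2, 5} — 2 (Max) has 2→6; 5 (Max) has 5→6.
A2: add {0, 1} — 0 (Max) has 0→2; 1 (Max) has 1→5.
1 enters the attractor at level 2, so Max can force the target in 2 moves from there.

2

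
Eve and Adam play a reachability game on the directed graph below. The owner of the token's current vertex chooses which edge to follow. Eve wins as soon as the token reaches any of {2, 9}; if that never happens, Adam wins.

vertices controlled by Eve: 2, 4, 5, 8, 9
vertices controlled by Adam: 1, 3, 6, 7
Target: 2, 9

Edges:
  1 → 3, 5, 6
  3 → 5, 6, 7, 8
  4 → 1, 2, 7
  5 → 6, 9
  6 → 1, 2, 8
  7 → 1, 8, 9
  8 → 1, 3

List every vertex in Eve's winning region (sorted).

2, 4, 5, 9

A0 = {2, 9}
A1: add {4, 5} — 4 (Eve) has 4→2; 5 (Eve) has 5→9.
A2 = A1; e.g. 1 (Adam) can still go to 3. Fixed point.
Eve's winning region = {2, 4, 5, 9}.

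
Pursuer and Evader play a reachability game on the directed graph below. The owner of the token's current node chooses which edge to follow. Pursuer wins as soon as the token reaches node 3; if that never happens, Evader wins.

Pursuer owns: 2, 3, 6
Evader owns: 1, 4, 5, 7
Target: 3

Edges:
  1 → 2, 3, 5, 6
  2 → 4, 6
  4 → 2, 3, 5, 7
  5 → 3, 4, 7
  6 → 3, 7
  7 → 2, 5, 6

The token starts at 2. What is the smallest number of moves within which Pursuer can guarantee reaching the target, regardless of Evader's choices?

A0 = {3}
A1: add {6} — 6 (Pursuer) has 6→3.
A2: add {2} — 2 (Pursuer) has 2→6.
A3 = A2; e.g. 1 (Evader) can still go to 5. Fixed point.
2 enters the attractor at level 2, so Pursuer can force the target in 2 moves from there.

2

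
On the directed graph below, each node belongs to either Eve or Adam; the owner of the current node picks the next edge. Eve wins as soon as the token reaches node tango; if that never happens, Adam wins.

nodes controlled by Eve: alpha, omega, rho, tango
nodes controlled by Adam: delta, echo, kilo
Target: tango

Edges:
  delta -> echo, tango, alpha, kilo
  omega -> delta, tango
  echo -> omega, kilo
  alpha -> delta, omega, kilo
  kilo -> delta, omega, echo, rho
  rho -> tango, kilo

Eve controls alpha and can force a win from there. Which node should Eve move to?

omega

A0 = {tango}
A1: add {omega, rho} — omega (Eve) has omega→tango; rho (Eve) has rho→tango.
A2: add {alpha} — alpha (Eve) has alpha→omega.
A3 = A2; e.g. delta (Adam) can still go to echo. Fixed point.
From alpha, successor omega is in the attractor (rank 1); the other successors delta, kilo are not.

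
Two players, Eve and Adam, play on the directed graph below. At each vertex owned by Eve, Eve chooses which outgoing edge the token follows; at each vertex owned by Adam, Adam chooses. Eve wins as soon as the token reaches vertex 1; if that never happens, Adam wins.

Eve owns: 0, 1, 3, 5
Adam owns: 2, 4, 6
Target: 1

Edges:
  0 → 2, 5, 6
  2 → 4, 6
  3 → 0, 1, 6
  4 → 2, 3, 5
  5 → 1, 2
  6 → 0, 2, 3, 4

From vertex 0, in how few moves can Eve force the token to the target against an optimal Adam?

A0 = {1}
A1: add {3, 5} — 3 (Eve) has 3→1; 5 (Eve) has 5→1.
A2: add {0} — 0 (Eve) has 0→5.
A3 = A2; e.g. 2 (Adam) can still go to 4. Fixed point.
0 enters the attractor at level 2, so Eve can force the target in 2 moves from there.

2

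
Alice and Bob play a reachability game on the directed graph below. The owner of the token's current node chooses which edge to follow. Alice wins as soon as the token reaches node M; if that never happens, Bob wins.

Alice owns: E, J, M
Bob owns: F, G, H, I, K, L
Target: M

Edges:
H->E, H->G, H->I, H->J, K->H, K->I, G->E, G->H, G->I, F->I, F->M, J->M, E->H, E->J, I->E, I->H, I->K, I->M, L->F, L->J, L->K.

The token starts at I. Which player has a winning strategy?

A0 = {M}
A1: add {J} — J (Alice) has J→M.
A2: add {E} — E (Alice) has E→J.
A3 = A2; e.g. F (Bob) can still go to I. Fixed point.
I never enters the attractor, so Bob can avoid the target forever.

Bob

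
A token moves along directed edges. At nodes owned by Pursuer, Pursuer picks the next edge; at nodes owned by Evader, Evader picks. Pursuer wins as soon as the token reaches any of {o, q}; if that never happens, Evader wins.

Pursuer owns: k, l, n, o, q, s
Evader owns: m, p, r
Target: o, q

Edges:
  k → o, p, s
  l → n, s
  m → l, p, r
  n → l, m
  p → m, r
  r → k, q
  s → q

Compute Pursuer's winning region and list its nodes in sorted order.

A0 = {o, q}
A1: add {k, s} — k (Pursuer) has k→o; s (Pursuer) has s→q.
A2: add {l, r} — l (Pursuer) has l→s; r (Evader): all of {k, q} already in.
A3: add {n} — n (Pursuer) has n→l.
A4 = A3; e.g. m (Evader) can still go to p. Fixed point.
Pursuer's winning region = {k, l, n, o, q, r, s}.

k, l, n, o, q, r, s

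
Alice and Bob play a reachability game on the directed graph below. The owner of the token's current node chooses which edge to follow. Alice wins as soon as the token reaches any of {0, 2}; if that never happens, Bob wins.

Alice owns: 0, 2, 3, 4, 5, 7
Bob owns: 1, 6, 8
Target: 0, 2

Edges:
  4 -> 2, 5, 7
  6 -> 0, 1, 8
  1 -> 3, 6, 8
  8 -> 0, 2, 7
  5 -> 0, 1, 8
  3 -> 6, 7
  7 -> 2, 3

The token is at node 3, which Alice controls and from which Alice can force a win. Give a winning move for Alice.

A0 = {0, 2}
A1: add {4, 5, 7} — 4 (Alice) has 4→2; 5 (Alice) has 5→0; 7 (Alice) has 7→2.
A2: add {3, 8} — 3 (Alice) has 3→7; 8 (Bob): all of {0, 2, 7} already in.
A3 = A2; e.g. 1 (Bob) can still go to 6. Fixed point.
From 3, successor 7 is in the attractor (rank 1); the other successor 6 is not.

7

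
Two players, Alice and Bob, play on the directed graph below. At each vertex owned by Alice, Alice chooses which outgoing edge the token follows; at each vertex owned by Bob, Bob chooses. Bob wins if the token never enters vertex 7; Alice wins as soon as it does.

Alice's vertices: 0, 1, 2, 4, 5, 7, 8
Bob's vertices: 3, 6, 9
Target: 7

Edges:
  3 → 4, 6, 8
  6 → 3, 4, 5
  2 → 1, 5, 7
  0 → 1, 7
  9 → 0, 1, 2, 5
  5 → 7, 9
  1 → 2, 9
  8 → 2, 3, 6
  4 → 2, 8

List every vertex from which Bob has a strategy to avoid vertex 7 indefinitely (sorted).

A0 = {7}
A1: add {0, 2, 5} — 0 (Alice) has 0→7; 2 (Alice) has 2→7; 5 (Alice) has 5→7.
A2: add {1, 4, 8} — 1 (Alice) has 1→2; 4 (Alice) has 4→2; 8 (Alice) has 8→2.
A3: add {9} — 9 (Bob): all of {0, 1, 2, 5} already in.
A4 = A3; e.g. 3 (Bob) can still go to 6. Fixed point.
Alice's attractor = {0, 1, 2, 4, 5, 7, 8, 9}; Bob avoids the target exactly from the complement.

3, 6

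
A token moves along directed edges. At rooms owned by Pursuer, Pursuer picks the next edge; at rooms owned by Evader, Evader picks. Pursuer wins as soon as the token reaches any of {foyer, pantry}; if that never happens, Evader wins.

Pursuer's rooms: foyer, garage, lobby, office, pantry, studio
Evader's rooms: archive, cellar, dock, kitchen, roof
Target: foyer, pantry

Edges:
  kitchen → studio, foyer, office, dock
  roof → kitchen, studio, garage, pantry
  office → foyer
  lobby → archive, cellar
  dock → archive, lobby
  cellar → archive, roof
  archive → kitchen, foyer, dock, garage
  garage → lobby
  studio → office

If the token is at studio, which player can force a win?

Pursuer

A0 = {foyer, pantry}
A1: add {office} — office (Pursuer) has office→foyer.
A2: add {studio} — studio (Pursuer) has studio→office.
A3 = A2; e.g. kitchen (Evader) can still go to dock. Fixed point.
studio ∈ A2, so Pursuer can force the target.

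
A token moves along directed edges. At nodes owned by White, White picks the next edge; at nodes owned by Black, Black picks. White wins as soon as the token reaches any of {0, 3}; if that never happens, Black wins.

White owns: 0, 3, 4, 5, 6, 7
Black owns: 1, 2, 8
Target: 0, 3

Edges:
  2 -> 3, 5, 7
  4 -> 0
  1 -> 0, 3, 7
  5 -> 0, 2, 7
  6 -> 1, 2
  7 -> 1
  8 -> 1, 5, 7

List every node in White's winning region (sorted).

0, 3, 4, 5

A0 = {0, 3}
A1: add {4, 5} — 4 (White) has 4→0; 5 (White) has 5→0.
A2 = A1; e.g. 1 (Black) can still go to 7. Fixed point.
White's winning region = {0, 3, 4, 5}.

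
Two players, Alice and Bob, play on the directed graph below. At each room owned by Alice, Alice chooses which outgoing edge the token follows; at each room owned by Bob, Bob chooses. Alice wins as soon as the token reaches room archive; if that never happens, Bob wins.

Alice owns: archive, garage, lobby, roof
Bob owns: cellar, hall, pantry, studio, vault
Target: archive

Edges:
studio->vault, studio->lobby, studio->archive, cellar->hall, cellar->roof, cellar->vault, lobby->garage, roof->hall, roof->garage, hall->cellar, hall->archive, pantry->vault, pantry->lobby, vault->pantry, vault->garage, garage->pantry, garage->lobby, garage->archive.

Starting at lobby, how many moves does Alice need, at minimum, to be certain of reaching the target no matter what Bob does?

A0 = {archive}
A1: add {garage} — garage (Alice) has garage→archive.
A2: add {lobby, roof} — roof (Alice) has roof→garage; lobby (Alice) has lobby→garage.
A3 = A2; e.g. hall (Bob) can still go to cellar. Fixed point.
lobby enters the attractor at level 2, so Alice can force the target in 2 moves from there.

2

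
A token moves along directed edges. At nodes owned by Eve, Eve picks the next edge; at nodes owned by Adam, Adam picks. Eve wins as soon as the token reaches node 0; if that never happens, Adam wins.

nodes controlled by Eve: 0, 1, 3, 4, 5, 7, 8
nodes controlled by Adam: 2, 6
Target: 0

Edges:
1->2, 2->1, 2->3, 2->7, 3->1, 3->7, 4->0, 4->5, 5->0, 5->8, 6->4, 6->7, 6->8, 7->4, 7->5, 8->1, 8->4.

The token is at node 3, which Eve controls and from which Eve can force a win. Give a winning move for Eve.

A0 = {0}
A1: add {4, 5} — 4 (Eve) has 4→0; 5 (Eve) has 5→0.
A2: add {7, 8} — 7 (Eve) has 7→4; 8 (Eve) has 8→4.
A3: add {3, 6} — 3 (Eve) has 3→7; 6 (Adam): all of {4, 7, 8} already in.
A4 = A3; e.g. 1 (Eve) has no edge into A3. Fixed point.
From 3, successor 7 is in the attractor (rank 2); the other successor 1 is not.

7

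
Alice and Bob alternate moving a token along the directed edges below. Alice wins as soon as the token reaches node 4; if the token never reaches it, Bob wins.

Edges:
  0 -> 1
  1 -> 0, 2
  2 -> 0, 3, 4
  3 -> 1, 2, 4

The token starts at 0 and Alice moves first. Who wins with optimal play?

Track states (vertex, player-to-move).
A0 = {(4,Alice), (4,Bob)}
A1: add {(2,Alice), (3,Alice)}.
A2 = A1; e.g. (0,Alice) stays out. (0,Alice) never enters ⇒ Bob avoids the target.

Bob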